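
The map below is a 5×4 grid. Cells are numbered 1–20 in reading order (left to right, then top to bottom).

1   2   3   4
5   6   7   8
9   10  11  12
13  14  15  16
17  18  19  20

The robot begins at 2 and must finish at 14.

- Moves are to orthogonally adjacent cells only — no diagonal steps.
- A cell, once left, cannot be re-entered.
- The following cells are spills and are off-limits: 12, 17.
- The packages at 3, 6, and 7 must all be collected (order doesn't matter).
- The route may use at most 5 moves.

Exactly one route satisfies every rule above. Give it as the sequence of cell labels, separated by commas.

2, 3, 7, 6, 10, 14

Any route must reach 3, 6, and 7 and still end at 14 within 5 moves, so the order of the required stops is forced.
Route from 2: right 1 to 3, down 1 to 7, left 1 to 6, down 2 to 14 — 5 moves in all.
Check: all required cells visited; 5 ≤ 5 moves.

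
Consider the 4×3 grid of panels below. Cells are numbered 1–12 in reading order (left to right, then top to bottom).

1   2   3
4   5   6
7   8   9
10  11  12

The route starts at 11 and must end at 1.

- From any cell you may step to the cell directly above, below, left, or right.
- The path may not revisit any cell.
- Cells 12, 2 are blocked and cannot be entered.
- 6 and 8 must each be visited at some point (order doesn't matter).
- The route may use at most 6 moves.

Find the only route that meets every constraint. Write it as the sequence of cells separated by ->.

11 -> 8 -> 9 -> 6 -> 5 -> 4 -> 1

The budget equals the shortest possible length, so every move has to be on a shortest route through the required cells.
Route from 11: up to 8, right to 9, up to 6, 2× left (reaching 4), up to 1 — 6 moves in all.
Check: all required cells visited; 6 ≤ 6 moves.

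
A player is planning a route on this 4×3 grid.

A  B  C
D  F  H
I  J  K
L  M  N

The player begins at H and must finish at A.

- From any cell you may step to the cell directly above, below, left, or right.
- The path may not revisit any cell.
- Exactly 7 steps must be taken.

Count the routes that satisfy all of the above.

8

Need simple routes of exactly 7 moves from H to A (Manhattan distance 3, so 2 moves are spent on a detour and 2 undoing it).
Enumerating: H C B F J I D A | H K N M J F B A | H K N M J F D A | H K N M J I D A | H K N M L I D A | H K J M L I D A | H K J I D F B A | H F J M L I D A.
That gives 8 routes.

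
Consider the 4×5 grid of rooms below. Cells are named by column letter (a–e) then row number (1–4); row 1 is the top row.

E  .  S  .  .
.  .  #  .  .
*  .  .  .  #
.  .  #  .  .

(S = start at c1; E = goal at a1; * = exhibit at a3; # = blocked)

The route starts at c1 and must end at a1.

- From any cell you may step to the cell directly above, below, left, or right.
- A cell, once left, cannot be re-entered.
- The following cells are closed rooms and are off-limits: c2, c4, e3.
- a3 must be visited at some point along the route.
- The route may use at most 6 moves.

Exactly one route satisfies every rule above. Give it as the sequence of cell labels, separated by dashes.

c1 - b1 - b2 - b3 - a3 - a2 - a1

Any route must reach a3 and still end at a1 within 6 moves, so the order of the required stops is forced.
Route from c1: left 1 to b1, down 2 to b3, left 1 to a3, up 2 to a1 — 6 moves in all.
Check: all required cells visited; 6 ≤ 6 moves.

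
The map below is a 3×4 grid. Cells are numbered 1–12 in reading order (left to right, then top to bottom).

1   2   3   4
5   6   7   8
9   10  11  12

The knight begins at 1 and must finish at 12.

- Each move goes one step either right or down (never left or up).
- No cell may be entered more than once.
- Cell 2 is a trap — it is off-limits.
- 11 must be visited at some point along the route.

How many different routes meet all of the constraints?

3

A right/down-only route from 1 to 12 makes exactly 2 down-moves and 3 right-moves in some order.
With no other constraints that would be C(5,2) = 10 routes.
Split at 11 and multiply the segment counts (each segment already excludes blocked cells): 1→11: 3; 11→12: 1; product = 3.
That gives 3 routes.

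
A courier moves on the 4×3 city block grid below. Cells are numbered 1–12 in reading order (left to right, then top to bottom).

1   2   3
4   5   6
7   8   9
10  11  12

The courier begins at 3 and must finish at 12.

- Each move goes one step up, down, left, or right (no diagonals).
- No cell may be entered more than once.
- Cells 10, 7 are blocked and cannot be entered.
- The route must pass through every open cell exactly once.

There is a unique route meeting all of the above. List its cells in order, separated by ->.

Need to visit all 10 open cells exactly once, starting at 3 and ending at 12.
Cell 4 has only two open neighbours (1 and 5), so the path must pass straight through it: one of those is the cell it's entered from and the other is where it exits.
Route from 3: left 2 to 1, down 1 to 4, right 2 to 6, down 1 to 9, left 1 to 8, down 1 to 11, right 1 to 12 — 9 moves in all.
Check: all 10 open cells covered.

3 -> 2 -> 1 -> 4 -> 5 -> 6 -> 9 -> 8 -> 11 -> 12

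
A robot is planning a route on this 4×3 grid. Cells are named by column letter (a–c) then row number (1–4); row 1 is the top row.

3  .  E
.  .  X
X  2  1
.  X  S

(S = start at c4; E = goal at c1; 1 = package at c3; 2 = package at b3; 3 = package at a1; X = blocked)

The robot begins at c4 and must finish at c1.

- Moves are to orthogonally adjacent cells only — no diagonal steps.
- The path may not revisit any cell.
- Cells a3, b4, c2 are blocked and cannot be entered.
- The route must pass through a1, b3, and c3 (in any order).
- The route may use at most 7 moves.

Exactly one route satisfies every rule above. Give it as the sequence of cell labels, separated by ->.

c4 -> c3 -> b3 -> b2 -> a2 -> a1 -> b1 -> c1

The budget equals the shortest possible length, so every move has to be on a shortest route through the required cells.
Route from c4: up to c3, left to b3, up to b2, left to a2, up to a1, 2× right (reaching c1) — 7 moves in all.
Check: all required cells visited; 7 ≤ 7 moves.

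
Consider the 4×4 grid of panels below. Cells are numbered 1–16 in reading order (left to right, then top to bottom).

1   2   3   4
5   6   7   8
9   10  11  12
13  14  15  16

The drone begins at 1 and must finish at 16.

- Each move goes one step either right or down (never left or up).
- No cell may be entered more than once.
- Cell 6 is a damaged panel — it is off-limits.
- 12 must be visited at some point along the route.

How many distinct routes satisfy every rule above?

4

A right/down-only route from 1 to 16 makes exactly 3 down-moves and 3 right-moves in some order.
With no other constraints that would be C(6,3) = 20 routes.
Split at 12 and multiply the segment counts (each segment already excludes blocked cells): 1→12: 4; 12→16: 1; product = 4.
That gives 4 routes.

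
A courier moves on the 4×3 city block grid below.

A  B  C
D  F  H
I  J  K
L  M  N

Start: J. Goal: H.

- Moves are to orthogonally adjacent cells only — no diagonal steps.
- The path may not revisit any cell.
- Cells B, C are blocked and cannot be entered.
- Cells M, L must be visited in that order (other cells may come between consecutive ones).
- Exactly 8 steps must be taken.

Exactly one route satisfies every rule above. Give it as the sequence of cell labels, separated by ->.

J -> K -> N -> M -> L -> I -> D -> F -> H

The waypoints must appear in the order M, L, with no cell reused.
Route from J: right to K, down to N, 2× left (reaching L), 2× up (reaching D), 2× right (reaching H) — 8 moves in all.
Check: order respected (M at step 3, L at step 4); 8 moves as required.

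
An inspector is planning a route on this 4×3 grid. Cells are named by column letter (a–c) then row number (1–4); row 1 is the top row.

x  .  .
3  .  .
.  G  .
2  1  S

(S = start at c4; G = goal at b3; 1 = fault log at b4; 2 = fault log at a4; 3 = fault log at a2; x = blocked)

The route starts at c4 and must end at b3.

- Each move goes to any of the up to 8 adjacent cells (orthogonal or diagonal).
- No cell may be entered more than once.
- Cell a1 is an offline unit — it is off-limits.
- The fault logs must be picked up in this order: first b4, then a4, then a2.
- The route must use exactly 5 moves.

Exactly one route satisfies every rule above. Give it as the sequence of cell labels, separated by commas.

The waypoints must appear in the order b4, a4, a2, with no cell reused.
Route from c4: 2× left (reaching a4), 2× up (reaching a2), down-right to b3 — 5 moves in all.
Check: order respected (1 at step 1, 2 at step 2, 3 at step 4); 5 moves as required.

c4, b4, a4, a3, a2, b3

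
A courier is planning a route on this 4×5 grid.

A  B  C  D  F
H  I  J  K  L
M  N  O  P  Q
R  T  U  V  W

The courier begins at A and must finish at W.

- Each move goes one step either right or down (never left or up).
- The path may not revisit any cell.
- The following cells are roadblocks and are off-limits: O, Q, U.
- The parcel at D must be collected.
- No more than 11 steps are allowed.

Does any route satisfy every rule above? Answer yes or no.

yes

One route that works: A → B → C → D → K → P → V → W.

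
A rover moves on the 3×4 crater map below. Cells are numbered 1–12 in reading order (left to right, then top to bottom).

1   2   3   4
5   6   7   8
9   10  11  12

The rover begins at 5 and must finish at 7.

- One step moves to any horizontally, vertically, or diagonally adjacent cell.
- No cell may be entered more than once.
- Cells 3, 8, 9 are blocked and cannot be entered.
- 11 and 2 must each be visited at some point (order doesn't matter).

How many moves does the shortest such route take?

4

Any route passes through 11 and 2 in some order between 5 and 7. Summing Chebyshev distances along each leg and taking the cheapest ordering (5 → 2 → 11 → 7) gives a lower bound of 1 + 2 + 1 = 4 moves.
A route of 4 moves achieves this: 5 → 2 → 6 → 11 → 7.
Since 4 matches the lower bound, it is optimal.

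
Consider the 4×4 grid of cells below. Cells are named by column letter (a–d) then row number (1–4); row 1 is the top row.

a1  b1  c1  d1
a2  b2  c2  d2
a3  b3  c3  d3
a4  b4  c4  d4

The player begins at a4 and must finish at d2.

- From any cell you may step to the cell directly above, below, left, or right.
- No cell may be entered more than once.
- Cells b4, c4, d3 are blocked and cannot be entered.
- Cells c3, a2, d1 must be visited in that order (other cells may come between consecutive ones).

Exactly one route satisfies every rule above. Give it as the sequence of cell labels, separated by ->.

a4 -> a3 -> b3 -> c3 -> c2 -> b2 -> a2 -> a1 -> b1 -> c1 -> d1 -> d2

The waypoints must appear in the order c3, a2, d1, with no cell reused.
Route from a4: up to a3, 2× right (reaching c3), up to c2, 2× left (reaching a2), up to a1, 3× right (reaching d1), down to d2 — 11 moves in all.
Check: order respected (c3 at step 3, a2 at step 6, d1 at step 10).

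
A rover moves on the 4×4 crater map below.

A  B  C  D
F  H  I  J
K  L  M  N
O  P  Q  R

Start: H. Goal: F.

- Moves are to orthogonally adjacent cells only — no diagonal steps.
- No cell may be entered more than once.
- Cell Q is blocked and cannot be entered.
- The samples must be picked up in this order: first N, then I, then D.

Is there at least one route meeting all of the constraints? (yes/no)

Ignoring the required order, 3 revisit-free routes from H to F pass through all of N, I, and D; the waypoint orders that occur are I → D → N (2); I → N → D (1) — never N → I → D.

no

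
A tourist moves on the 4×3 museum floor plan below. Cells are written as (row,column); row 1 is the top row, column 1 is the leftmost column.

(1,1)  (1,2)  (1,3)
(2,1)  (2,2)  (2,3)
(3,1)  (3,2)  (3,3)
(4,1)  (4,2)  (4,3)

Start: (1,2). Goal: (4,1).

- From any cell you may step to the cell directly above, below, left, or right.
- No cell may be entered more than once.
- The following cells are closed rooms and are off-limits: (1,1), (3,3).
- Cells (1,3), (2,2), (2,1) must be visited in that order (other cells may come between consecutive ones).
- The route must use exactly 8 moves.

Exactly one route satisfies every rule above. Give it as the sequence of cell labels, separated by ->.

(1,2) -> (1,3) -> (2,3) -> (2,2) -> (2,1) -> (3,1) -> (3,2) -> (4,2) -> (4,1)

The waypoints must appear in the order (1,3), (2,2), (2,1), with no cell reused.
Route from (1,2): right to (1,3), down to (2,3), 2× left (reaching (2,1)), down to (3,1), right to (3,2), down to (4,2), left to (4,1) — 8 moves in all.
Check: order respected ((1,3) at step 1, (2,2) at step 3, (2,1) at step 4); 8 moves as required.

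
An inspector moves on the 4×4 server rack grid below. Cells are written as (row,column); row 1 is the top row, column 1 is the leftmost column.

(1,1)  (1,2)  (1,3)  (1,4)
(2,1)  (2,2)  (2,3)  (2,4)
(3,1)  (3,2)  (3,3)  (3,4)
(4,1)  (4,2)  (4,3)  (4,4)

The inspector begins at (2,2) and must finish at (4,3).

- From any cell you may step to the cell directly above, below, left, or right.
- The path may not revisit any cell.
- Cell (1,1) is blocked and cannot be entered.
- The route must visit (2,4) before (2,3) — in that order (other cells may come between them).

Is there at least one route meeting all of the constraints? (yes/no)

yes

One route that works: (2,2) → (1,2) → (1,3) → (1,4) → (2,4) → (2,3) → (3,3) → (4,3).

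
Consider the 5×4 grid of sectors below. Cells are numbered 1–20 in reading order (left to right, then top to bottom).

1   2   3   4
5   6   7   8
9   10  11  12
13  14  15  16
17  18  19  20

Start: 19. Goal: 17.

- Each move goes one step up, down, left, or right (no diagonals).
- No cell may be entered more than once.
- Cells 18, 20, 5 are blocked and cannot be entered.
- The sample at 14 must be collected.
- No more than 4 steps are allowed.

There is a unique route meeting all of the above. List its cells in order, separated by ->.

The 4-move cap with required stops at 14 leaves no slack for detours.
Route from 19: up 1 to 15, left 2 to 13, down 1 to 17 — 4 moves in all.
Check: all required cells visited; 4 ≤ 4 moves.

19 -> 15 -> 14 -> 13 -> 17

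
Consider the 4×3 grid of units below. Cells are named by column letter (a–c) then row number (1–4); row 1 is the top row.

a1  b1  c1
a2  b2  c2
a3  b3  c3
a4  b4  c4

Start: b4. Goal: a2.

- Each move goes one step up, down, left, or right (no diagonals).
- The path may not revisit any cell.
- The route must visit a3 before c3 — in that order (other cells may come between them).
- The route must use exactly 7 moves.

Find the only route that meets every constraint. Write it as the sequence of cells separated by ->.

The waypoints must appear in the order a3, c3, with no cell reused.
Route from b4: left 1 to a4, up 1 to a3, right 2 to c3, up 1 to c2, left 2 to a2 — 7 moves in all.
Check: order respected (a3 at step 2, c3 at step 4); 7 moves as required.

b4 -> a4 -> a3 -> b3 -> c3 -> c2 -> b2 -> a2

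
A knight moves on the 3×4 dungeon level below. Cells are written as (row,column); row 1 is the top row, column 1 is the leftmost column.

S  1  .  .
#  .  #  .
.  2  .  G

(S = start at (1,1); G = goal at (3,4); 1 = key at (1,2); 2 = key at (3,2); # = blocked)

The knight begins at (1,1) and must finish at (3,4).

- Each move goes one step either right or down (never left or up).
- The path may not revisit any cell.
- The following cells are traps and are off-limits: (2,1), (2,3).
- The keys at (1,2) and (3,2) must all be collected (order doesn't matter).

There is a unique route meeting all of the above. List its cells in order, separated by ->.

Moves only go right or down, so the column and row indices never decrease.
Route from (1,1): right 1 to (1,2), down 2 to (3,2), right 2 to (3,4) — 5 moves in all.
Check: all required cells visited.

(1,1) -> (1,2) -> (2,2) -> (3,2) -> (3,3) -> (3,4)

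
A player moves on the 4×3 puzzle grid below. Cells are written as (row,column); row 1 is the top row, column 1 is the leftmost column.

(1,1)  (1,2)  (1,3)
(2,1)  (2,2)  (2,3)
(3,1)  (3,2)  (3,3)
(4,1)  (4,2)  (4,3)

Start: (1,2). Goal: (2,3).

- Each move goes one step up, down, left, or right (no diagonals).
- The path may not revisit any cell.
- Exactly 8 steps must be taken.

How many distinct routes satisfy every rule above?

9

Need simple routes of exactly 8 moves from (1,2) to (2,3) (Manhattan distance 2, so 3 moves are spent on a detour and 3 undoing it).
Branch systematically from the start, pruning whenever the remaining move budget drops below the Manhattan distance to (2,3) or differs from it in parity. Grouping the completions by first move — via (2,2): 4; via (1,1): 5 (no valid completion starts via (1,3)) — and summing: 4 + 5 = 9.
That gives 9 routes.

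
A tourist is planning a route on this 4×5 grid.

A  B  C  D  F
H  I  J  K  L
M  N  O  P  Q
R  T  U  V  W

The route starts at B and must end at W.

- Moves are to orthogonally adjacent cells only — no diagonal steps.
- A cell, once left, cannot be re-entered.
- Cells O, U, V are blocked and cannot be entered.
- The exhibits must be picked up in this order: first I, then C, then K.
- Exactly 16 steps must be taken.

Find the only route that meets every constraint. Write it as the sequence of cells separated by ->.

The waypoints must appear in the order I, C, K, with no cell reused.
Route from B: left to A, 3× down (reaching R), right to T, 2× up (reaching I), right to J, up to C, 2× right (reaching F), down to L, left to K, down to P, right to Q, down to W — 16 moves in all.
Check: order respected (I at step 7, C at step 9, K at step 13); 16 moves as required.

B -> A -> H -> M -> R -> T -> N -> I -> J -> C -> D -> F -> L -> K -> P -> Q -> W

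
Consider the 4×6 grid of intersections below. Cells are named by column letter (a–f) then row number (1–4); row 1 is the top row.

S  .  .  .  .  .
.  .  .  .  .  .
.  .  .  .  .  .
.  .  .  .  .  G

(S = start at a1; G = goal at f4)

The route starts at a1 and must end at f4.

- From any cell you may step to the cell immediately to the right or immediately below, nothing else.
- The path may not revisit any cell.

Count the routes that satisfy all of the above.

56

A right/down-only route from a1 to f4 makes exactly 3 down-moves and 5 right-moves in some order.
With no other constraints that would be C(8,3) = 56 routes.
That gives 56 routes.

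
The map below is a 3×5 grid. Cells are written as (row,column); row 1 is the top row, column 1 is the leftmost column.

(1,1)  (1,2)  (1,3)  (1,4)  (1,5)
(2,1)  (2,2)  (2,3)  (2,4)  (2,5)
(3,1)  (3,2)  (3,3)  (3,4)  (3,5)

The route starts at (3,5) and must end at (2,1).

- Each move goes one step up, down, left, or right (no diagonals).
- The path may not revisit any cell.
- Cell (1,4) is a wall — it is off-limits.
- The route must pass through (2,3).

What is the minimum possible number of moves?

Any route passes through (2,3) somewhere between (3,5) and (2,1). Summing Manhattan distances along the two legs ((3,5) → (2,3) → (2,1)) gives a lower bound of 3 + 2 = 5 moves.
A route of 5 moves achieves this: (3,5) → (2,5) → (2,4) → (2,3) → (2,2) → (2,1).
Since 5 matches the lower bound, it is optimal.

5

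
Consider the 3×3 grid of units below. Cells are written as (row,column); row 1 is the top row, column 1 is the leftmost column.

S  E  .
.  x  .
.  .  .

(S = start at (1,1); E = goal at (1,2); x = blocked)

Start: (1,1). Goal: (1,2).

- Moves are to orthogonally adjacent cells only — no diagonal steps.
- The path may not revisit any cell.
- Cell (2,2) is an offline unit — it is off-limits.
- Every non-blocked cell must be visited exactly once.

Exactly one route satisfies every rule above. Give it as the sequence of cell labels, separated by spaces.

Need to visit all 8 open cells exactly once, starting at (1,1) and ending at (1,2).
Cell (1,3) has only two open neighbours ((2,3) and (1,2)), so the path must pass straight through it: one of those is the cell it's entered from and the other is where it exits.
Route from (1,1): 2× down (reaching (3,1)), 2× right (reaching (3,3)), 2× up (reaching (1,3)), left to (1,2) — 7 moves in all.
Check: all 8 open cells covered.

(1,1) (2,1) (3,1) (3,2) (3,3) (2,3) (1,3) (1,2)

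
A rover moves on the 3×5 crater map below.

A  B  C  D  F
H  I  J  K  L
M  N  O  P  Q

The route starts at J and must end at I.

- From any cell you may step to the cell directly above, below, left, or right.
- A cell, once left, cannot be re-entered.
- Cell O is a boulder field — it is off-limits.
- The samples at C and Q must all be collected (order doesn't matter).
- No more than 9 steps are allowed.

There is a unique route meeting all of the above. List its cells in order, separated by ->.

J -> K -> P -> Q -> L -> F -> D -> C -> B -> I

Any route must reach C and Q and still end at I within 9 moves, so the order of the required stops is forced.
Route from J: right to K, down to P, right to Q, 2× up (reaching F), 3× left (reaching B), down to I — 9 moves in all.
Check: all required cells visited; 9 ≤ 9 moves.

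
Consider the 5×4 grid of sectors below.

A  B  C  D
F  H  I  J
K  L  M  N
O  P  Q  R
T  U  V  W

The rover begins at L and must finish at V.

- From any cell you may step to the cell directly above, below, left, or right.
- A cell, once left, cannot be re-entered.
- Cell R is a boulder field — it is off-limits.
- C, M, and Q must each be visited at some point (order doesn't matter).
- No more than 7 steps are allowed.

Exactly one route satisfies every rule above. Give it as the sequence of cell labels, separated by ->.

L -> H -> B -> C -> I -> M -> Q -> V

The budget equals the shortest possible length, so every move has to be on a shortest route through the required cells.
Route from L: 2× up (reaching B), right to C, 4× down (reaching V) — 7 moves in all.
Check: all required cells visited; 7 ≤ 7 moves.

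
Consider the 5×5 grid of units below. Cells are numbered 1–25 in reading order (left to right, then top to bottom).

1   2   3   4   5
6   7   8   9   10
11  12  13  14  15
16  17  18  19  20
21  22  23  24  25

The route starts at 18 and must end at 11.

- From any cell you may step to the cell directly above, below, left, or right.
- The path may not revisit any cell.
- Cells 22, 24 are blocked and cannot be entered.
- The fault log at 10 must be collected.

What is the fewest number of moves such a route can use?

Any route passes through 10 somewhere between 18 and 11. Summing Manhattan distances along the two legs (18 → 10 → 11) gives a lower bound of 4 + 5 = 9 moves.
A route of 9 moves achieves this: 18 → 13 → 14 → 15 → 10 → 9 → 8 → 7 → 12 → 11.
Since 9 matches the lower bound, it is optimal.

9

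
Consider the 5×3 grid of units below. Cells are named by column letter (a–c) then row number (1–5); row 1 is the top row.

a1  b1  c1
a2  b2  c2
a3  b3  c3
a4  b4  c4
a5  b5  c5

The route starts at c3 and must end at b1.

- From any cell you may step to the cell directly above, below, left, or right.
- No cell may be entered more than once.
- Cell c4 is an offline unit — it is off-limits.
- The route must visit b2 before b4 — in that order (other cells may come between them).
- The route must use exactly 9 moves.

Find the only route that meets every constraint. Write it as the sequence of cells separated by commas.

c3, c2, b2, b3, b4, a4, a3, a2, a1, b1

The waypoints must appear in the order b2, b4, with no cell reused.
Route from c3: up 1 to c2, left 1 to b2, down 2 to b4, left 1 to a4, up 3 to a1, right 1 to b1 — 9 moves in all.
Check: order respected (b2 at step 2, b4 at step 4); 9 moves as required.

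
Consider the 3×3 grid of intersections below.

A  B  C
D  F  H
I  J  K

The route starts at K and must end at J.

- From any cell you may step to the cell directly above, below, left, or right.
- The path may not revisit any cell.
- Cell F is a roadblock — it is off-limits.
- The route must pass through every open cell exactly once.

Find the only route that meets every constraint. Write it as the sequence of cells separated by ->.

Need to visit all 8 open cells exactly once, starting at K and ending at J.
Cell C has only two open neighbours (H and B), so the path must pass straight through it: one of those is the cell it's entered from and the other is where it exits.
Route from K: 2× up (reaching C), 2× left (reaching A), 2× down (reaching I), right to J — 7 moves in all.
Check: all 8 open cells covered.

K -> H -> C -> B -> A -> D -> I -> J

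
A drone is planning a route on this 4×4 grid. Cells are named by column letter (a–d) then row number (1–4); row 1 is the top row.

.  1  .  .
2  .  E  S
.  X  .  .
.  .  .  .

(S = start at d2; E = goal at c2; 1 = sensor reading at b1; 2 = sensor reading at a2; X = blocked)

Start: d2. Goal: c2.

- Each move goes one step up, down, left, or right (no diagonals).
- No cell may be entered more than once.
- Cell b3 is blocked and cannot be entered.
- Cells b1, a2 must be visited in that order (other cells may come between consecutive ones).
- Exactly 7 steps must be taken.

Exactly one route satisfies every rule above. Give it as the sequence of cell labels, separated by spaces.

The waypoints must appear in the order b1, a2, with no cell reused.
Route from d2: up 1 to d1, left 3 to a1, down 1 to a2, right 2 to c2 — 7 moves in all.
Check: order respected (1 at step 3, 2 at step 5); 7 moves as required.

d2 d1 c1 b1 a1 a2 b2 c2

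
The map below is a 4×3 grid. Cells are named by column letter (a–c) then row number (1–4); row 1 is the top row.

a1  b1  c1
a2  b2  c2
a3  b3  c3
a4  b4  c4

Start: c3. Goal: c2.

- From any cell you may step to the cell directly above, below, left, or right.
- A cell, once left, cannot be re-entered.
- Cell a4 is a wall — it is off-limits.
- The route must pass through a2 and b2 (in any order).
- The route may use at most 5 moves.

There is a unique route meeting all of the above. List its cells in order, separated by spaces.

The budget equals the shortest possible length, so every move has to be on a shortest route through the required cells.
Route from c3: 2× left (reaching a3), up to a2, 2× right (reaching c2) — 5 moves in all.
Check: all required cells visited; 5 ≤ 5 moves.

c3 b3 a3 a2 b2 c2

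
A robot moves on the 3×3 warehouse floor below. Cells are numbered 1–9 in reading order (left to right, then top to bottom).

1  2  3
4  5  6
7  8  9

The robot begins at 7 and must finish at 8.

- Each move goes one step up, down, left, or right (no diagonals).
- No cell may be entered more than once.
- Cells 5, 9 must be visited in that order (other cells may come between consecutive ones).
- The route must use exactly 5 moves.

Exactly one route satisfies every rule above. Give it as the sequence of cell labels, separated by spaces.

7 4 5 6 9 8

The waypoints must appear in the order 5, 9, with no cell reused.
Route from 7: up to 4, 2× right (reaching 6), down to 9, left to 8 — 5 moves in all.
Check: order respected (5 at step 2, 9 at step 4); 5 moves as required.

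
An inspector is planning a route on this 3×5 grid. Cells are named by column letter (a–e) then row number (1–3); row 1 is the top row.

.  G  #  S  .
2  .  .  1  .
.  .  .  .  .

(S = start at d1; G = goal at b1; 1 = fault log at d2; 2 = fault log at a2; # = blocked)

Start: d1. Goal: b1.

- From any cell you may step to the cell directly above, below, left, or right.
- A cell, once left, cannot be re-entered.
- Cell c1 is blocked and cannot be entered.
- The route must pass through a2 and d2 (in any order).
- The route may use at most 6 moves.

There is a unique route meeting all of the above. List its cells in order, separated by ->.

d1 -> d2 -> c2 -> b2 -> a2 -> a1 -> b1

Any route must reach a2 and d2 and still end at b1 within 6 moves, so the order of the required stops is forced.
Route from d1: down to d2, 3× left (reaching a2), up to a1, right to b1 — 6 moves in all.
Check: all required cells visited; 6 ≤ 6 moves.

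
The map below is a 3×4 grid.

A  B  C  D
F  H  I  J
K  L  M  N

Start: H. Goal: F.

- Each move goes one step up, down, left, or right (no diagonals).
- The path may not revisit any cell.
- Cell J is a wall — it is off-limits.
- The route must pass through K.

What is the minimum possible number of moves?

Any route passes through K somewhere between H and F. Summing Manhattan distances along the two legs (H → K → F) gives a lower bound of 2 + 1 = 3 moves.
A route of 3 moves achieves this: H → L → K → F.
Since 3 matches the lower bound, it is optimal.

3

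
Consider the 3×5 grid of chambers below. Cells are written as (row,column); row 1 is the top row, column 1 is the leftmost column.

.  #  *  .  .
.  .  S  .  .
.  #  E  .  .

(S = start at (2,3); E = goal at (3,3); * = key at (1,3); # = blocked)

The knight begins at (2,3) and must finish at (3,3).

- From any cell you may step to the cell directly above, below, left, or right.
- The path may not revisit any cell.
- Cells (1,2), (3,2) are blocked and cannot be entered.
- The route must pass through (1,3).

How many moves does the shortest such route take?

Any route passes through (1,3) somewhere between (2,3) and (3,3). Summing Manhattan distances along the two legs ((2,3) → (1,3) → (3,3)) gives a lower bound of 1 + 2 = 3 moves.
The shortest route satisfying every rule uses 5 moves: (2,3) → (1,3) → (1,4) → (2,4) → (3,4) → (3,3).
The bound of 3 isn't tight here; checking systematically, no route of length 3 through 4 satisfies every constraint, so 5 is the minimum.

5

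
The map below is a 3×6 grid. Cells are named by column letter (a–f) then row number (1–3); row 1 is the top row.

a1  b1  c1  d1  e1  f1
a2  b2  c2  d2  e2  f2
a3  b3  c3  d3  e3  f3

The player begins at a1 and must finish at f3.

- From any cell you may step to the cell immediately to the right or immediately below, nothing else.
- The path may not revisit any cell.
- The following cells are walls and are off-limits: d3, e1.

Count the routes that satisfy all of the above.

8

A right/down-only route from a1 to f3 makes exactly 2 down-moves and 5 right-moves in some order.
With no other constraints that would be C(7,2) = 21 routes.
Subtract routes through each blocked cell (inclusion–exclusion for overlaps): − through e1: 3 − through d3: 10 → 8.
That gives 8 routes.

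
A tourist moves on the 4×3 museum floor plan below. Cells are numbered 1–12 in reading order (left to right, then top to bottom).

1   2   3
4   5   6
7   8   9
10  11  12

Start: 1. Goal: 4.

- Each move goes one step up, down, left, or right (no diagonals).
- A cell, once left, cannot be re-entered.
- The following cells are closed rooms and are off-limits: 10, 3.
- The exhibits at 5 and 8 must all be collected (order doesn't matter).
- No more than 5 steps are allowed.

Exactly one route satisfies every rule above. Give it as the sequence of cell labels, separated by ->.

The 5-move cap with required stops at 5, 8 leaves no slack for detours.
Route from 1: right to 2, 2× down (reaching 8), left to 7, up to 4 — 5 moves in all.
Check: all required cells visited; 5 ≤ 5 moves.

1 -> 2 -> 5 -> 8 -> 7 -> 4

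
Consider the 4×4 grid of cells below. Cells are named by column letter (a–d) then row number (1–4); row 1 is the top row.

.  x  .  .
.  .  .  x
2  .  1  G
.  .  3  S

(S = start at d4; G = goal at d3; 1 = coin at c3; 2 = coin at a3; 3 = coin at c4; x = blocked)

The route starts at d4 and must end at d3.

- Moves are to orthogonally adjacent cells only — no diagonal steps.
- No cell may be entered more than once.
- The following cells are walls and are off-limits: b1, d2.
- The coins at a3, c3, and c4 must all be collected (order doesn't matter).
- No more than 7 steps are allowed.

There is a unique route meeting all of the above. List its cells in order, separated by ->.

d4 -> c4 -> b4 -> a4 -> a3 -> b3 -> c3 -> d3

Any route must reach a3, c3, and c4 and still end at d3 within 7 moves, so the order of the required stops is forced.
Route from d4: 3× left (reaching a4), up to a3, 3× right (reaching d3) — 7 moves in all.
Check: all required cells visited; 7 ≤ 7 moves.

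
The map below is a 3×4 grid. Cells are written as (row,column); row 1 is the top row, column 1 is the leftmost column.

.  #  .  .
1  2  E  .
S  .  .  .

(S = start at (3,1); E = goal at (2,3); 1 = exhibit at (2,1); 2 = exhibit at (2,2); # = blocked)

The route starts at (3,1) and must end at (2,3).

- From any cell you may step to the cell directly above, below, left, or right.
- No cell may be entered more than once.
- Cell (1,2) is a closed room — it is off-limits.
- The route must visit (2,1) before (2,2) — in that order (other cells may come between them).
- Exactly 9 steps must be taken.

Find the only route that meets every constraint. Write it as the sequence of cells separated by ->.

The waypoints must appear in the order (2,1), (2,2), with no cell reused.
Route from (3,1): up 1 to (2,1), right 1 to (2,2), down 1 to (3,2), right 2 to (3,4), up 2 to (1,4), left 1 to (1,3), down 1 to (2,3) — 9 moves in all.
Check: order respected (1 at step 1, 2 at step 2); 9 moves as required.

(3,1) -> (2,1) -> (2,2) -> (3,2) -> (3,3) -> (3,4) -> (2,4) -> (1,4) -> (1,3) -> (2,3)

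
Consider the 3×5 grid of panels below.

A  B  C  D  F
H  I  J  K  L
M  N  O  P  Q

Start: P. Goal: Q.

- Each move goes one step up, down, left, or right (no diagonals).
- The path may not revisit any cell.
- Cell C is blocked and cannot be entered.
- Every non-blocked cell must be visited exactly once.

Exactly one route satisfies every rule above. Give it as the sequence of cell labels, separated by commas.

Need to visit all 14 open cells exactly once, starting at P and ending at Q.
Route from P: 3× left (reaching M), 2× up (reaching A), right to B, down to I, 2× right (reaching K), up to D, right to F, 2× down (reaching Q) — 13 moves in all.
Check: all 14 open cells covered.

P, O, N, M, H, A, B, I, J, K, D, F, L, Q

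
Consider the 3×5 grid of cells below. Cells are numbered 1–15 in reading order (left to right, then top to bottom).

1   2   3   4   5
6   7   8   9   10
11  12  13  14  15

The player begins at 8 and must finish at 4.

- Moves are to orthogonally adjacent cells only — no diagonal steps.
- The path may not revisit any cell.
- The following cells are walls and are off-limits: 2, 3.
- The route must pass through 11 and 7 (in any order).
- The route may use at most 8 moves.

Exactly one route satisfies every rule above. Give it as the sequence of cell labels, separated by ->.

8 -> 7 -> 6 -> 11 -> 12 -> 13 -> 14 -> 9 -> 4

Any route must reach 11 and 7 and still end at 4 within 8 moves, so the order of the required stops is forced.
Route from 8: left 2 to 6, down 1 to 11, right 3 to 14, up 2 to 4 — 8 moves in all.
Check: all required cells visited; 8 ≤ 8 moves.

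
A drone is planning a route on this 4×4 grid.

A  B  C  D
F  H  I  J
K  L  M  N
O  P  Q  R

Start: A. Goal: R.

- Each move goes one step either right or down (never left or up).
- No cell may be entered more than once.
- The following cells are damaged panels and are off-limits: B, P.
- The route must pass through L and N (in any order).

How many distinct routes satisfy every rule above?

A right/down-only route from A to R makes exactly 3 down-moves and 3 right-moves in some order.
With no other constraints that would be C(6,3) = 20 routes.
A monotone route can only reach the required cells in the order L, N, so split there and multiply the segment counts (each segment already excludes blocked cells): A→L: 2; L→N: 1; N→R: 1; product = 2.
That gives 2 routes.

2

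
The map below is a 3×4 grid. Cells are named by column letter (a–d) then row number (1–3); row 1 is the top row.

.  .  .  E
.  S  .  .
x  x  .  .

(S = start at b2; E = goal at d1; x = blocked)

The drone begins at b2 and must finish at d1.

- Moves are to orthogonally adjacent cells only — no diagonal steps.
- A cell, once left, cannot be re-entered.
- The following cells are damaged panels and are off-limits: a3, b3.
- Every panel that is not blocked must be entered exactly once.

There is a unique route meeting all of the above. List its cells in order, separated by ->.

b2 -> a2 -> a1 -> b1 -> c1 -> c2 -> c3 -> d3 -> d2 -> d1

Need to visit all 10 open cells exactly once, starting at b2 and ending at d1.
Cell c3 has only two open neighbours (c2 and d3), so the path must pass straight through it: one of those is the cell it's entered from and the other is where it exits.
Route from b2: left to a2, up to a1, 2× right (reaching c1), 2× down (reaching c3), right to d3, 2× up (reaching d1) — 9 moves in all.
Check: all 10 open cells covered.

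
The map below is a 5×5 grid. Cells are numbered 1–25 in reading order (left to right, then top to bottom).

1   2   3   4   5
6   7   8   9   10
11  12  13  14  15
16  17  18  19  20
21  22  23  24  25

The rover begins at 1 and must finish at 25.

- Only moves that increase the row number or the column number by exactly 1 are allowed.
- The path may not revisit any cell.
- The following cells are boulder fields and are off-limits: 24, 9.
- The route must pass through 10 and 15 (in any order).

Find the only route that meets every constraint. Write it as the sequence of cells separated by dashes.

1 - 2 - 3 - 4 - 5 - 10 - 15 - 20 - 25

Moves only go right or down, so the column and row indices never decrease.
Route from 1: 4× right (reaching 5), 4× down (reaching 25) — 8 moves in all.
Check: all required cells visited.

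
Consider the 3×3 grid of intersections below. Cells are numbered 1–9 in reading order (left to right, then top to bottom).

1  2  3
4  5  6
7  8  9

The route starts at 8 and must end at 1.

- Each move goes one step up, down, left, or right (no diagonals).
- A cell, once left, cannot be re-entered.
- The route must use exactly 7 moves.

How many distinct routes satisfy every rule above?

Need simple routes of exactly 7 moves from 8 to 1 (Manhattan distance 3, so 2 moves are spent on a detour and 2 undoing it).
Enumerating: 8 7 4 5 6 3 2 1 | 8 9 6 3 2 5 4 1.
That gives 2 routes.

2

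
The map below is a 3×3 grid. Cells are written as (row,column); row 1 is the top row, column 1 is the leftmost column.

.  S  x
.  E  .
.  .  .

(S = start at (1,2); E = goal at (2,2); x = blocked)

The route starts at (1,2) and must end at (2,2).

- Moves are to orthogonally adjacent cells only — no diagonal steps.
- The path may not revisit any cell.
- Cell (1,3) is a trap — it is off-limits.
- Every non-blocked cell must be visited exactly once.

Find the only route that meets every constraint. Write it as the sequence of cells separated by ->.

Need to visit all 8 open cells exactly once, starting at (1,2) and ending at (2,2).
Cell (1,1) has only two open neighbours ((2,1) and (1,2)), so the path must pass straight through it: one of those is the cell it's entered from and the other is where it exits.
Route from (1,2): left to (1,1), 2× down (reaching (3,1)), 2× right (reaching (3,3)), up to (2,3), left to (2,2) — 7 moves in all.
Check: all 8 open cells covered.

(1,2) -> (1,1) -> (2,1) -> (3,1) -> (3,2) -> (3,3) -> (2,3) -> (2,2)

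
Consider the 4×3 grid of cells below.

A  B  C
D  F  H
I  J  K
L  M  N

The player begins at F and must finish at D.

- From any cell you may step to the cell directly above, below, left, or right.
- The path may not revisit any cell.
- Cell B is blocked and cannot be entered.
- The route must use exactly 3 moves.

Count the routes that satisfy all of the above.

Need simple routes of exactly 3 moves from F to D (Manhattan distance 1, so 1 moves are spent on a detour and 1 undoing it).
Enumerating: F J I D.
That gives 1 route.

1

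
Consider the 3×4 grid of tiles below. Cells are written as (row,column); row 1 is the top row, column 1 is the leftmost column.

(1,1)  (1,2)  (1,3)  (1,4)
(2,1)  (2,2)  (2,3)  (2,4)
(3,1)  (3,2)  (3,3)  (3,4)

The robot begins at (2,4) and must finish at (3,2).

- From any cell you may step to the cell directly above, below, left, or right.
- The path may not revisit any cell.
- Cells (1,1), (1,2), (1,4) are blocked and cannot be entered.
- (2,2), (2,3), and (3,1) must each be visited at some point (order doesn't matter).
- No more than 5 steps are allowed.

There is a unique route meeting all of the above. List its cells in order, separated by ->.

(2,4) -> (2,3) -> (2,2) -> (2,1) -> (3,1) -> (3,2)

The 5-move cap with required stops at (2,2), (2,3), (3,1) leaves no slack for detours.
Route from (2,4): 3× left (reaching (2,1)), down to (3,1), right to (3,2) — 5 moves in all.
Check: all required cells visited; 5 ≤ 5 moves.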